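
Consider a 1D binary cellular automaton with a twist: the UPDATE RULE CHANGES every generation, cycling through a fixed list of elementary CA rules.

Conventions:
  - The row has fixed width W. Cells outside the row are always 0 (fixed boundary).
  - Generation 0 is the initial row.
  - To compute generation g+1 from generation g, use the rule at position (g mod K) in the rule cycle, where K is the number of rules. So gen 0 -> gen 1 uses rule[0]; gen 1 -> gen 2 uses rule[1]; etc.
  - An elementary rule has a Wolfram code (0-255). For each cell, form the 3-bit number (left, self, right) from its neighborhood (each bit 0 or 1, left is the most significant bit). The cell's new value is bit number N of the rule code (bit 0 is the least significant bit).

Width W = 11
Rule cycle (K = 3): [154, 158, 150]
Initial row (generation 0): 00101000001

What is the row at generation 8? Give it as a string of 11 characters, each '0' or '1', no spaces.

Gen 0: 00101000001
Gen 1 (rule 154): 01000100010
Gen 2 (rule 158): 11101110111
Gen 3 (rule 150): 01000100010
Gen 4 (rule 154): 10101010101
Gen 5 (rule 158): 10101010101
Gen 6 (rule 150): 10101010101
Gen 7 (rule 154): 00000000000
Gen 8 (rule 158): 00000000000

Answer: 00000000000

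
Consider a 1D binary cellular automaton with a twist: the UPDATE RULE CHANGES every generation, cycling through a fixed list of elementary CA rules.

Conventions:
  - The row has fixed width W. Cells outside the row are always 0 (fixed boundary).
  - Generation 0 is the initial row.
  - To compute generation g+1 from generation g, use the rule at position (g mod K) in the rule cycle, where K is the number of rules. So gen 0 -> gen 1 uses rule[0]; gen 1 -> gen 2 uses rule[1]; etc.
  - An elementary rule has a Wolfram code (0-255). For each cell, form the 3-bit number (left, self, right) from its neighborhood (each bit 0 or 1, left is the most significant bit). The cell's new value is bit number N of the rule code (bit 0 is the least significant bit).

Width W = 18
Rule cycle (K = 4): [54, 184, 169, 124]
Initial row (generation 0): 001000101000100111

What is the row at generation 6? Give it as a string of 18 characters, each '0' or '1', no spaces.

Answer: 010001010010100010

Derivation:
Gen 0: 001000101000100111
Gen 1 (rule 54): 011101111101111000
Gen 2 (rule 184): 011011111011110100
Gen 3 (rule 169): 010111110111101001
Gen 4 (rule 124): 011100011100111101
Gen 5 (rule 54): 100010100011000011
Gen 6 (rule 184): 010001010010100010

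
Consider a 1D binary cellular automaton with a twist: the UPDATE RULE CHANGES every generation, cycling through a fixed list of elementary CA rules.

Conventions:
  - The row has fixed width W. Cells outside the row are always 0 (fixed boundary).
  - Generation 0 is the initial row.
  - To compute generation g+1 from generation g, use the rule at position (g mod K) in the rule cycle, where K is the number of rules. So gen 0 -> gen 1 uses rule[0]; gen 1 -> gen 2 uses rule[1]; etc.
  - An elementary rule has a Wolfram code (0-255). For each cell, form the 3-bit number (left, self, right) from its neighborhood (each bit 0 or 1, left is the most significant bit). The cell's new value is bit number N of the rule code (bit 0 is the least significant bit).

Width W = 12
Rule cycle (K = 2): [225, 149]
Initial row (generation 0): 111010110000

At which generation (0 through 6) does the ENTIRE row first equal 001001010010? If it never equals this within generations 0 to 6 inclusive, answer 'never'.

Answer: 2

Derivation:
Gen 0: 111010110000
Gen 1 (rule 225): 011101010111
Gen 2 (rule 149): 001001010010
Gen 3 (rule 225): 100000100000
Gen 4 (rule 149): 111110111111
Gen 5 (rule 225): 011111011111
Gen 6 (rule 149): 001110001110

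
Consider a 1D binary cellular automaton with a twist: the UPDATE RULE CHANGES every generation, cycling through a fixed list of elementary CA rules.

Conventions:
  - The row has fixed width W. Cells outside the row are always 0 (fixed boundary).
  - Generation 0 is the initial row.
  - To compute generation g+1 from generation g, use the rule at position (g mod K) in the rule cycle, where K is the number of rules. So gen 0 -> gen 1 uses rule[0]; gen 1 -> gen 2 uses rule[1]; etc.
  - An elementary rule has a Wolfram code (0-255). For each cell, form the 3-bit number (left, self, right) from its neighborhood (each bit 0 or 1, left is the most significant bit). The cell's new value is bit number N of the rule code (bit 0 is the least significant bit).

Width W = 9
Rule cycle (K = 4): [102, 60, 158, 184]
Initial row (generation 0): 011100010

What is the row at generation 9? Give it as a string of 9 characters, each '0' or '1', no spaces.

Gen 0: 011100010
Gen 1 (rule 102): 100100110
Gen 2 (rule 60): 110110101
Gen 3 (rule 158): 100100101
Gen 4 (rule 184): 010010010
Gen 5 (rule 102): 110110110
Gen 6 (rule 60): 101101101
Gen 7 (rule 158): 101001001
Gen 8 (rule 184): 010100100
Gen 9 (rule 102): 111101100

Answer: 111101100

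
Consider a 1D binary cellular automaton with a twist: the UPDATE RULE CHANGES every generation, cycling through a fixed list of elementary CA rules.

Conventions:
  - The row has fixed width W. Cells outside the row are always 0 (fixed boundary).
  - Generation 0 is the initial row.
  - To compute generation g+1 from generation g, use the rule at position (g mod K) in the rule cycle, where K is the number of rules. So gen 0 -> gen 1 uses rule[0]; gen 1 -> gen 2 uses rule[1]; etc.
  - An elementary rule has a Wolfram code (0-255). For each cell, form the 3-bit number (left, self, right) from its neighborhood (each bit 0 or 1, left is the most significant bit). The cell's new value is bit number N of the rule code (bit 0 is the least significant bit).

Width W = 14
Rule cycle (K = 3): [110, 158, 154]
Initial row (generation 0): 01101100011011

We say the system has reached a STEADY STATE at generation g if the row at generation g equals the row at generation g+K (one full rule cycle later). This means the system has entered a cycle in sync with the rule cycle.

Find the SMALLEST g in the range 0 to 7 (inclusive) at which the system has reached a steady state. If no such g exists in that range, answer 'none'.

Gen 0: 01101100011011
Gen 1 (rule 110): 11111100111111
Gen 2 (rule 158): 11111011111110
Gen 3 (rule 154): 11110011111101
Gen 4 (rule 110): 10010110000111
Gen 5 (rule 158): 11110101001110
Gen 6 (rule 154): 11100000111101
Gen 7 (rule 110): 10100001100111
Gen 8 (rule 158): 10110011011110
Gen 9 (rule 154): 00101110011101
Gen 10 (rule 110): 01111010110111

Answer: none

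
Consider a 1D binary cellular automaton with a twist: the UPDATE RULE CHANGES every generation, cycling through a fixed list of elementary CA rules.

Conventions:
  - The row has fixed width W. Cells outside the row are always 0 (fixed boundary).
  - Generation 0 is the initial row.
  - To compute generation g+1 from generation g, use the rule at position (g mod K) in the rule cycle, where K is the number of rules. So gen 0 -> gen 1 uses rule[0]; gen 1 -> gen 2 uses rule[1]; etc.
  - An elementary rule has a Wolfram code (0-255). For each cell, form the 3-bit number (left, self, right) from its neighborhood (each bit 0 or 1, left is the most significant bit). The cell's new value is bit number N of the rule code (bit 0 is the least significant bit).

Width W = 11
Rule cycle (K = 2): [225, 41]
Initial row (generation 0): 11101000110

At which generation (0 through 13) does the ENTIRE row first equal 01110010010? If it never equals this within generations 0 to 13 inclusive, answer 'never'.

Gen 0: 11101000110
Gen 1 (rule 225): 01110010010
Gen 2 (rule 41): 01000000000
Gen 3 (rule 225): 00011111111
Gen 4 (rule 41): 11010000000
Gen 5 (rule 225): 01100111111
Gen 6 (rule 41): 01000100000
Gen 7 (rule 225): 00010001111
Gen 8 (rule 41): 11000101000
Gen 9 (rule 225): 01010010011
Gen 10 (rule 41): 00100000010
Gen 11 (rule 225): 10001111000
Gen 12 (rule 41): 00101000011
Gen 13 (rule 225): 10010011001

Answer: 1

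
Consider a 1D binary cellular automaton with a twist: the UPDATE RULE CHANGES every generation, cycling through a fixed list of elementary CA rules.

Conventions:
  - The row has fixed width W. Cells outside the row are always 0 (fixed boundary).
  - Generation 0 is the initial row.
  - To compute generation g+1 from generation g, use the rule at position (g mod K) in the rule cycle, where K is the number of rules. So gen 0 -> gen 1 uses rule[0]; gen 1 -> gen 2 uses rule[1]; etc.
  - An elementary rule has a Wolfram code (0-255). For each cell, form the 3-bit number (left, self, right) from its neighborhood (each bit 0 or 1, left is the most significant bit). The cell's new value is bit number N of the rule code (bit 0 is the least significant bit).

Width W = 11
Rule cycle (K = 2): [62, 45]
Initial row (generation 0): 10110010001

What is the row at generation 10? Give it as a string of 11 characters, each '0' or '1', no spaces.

Answer: 10001101111

Derivation:
Gen 0: 10110010001
Gen 1 (rule 62): 11101111011
Gen 2 (rule 45): 10011000110
Gen 3 (rule 62): 11110101101
Gen 4 (rule 45): 10001111011
Gen 5 (rule 62): 11011000110
Gen 6 (rule 45): 10110010100
Gen 7 (rule 62): 11101111110
Gen 8 (rule 45): 10011000000
Gen 9 (rule 62): 11110100000
Gen 10 (rule 45): 10001101111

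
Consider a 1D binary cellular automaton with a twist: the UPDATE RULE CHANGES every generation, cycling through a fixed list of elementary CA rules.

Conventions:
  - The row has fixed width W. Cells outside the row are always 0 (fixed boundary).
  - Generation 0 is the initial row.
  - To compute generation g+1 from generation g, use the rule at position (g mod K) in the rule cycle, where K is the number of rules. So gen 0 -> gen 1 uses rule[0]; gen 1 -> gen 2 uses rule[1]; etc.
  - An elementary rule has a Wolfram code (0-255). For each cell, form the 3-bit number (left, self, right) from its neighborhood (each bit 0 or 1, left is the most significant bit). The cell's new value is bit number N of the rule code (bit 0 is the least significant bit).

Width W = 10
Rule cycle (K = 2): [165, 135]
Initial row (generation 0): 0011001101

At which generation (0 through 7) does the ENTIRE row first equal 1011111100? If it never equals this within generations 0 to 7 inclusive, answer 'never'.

Gen 0: 0011001101
Gen 1 (rule 165): 1000000011
Gen 2 (rule 135): 1011111100
Gen 3 (rule 165): 1101111001
Gen 4 (rule 135): 0000110011
Gen 5 (rule 165): 1110000000
Gen 6 (rule 135): 0100111111
Gen 7 (rule 165): 0100011110

Answer: 2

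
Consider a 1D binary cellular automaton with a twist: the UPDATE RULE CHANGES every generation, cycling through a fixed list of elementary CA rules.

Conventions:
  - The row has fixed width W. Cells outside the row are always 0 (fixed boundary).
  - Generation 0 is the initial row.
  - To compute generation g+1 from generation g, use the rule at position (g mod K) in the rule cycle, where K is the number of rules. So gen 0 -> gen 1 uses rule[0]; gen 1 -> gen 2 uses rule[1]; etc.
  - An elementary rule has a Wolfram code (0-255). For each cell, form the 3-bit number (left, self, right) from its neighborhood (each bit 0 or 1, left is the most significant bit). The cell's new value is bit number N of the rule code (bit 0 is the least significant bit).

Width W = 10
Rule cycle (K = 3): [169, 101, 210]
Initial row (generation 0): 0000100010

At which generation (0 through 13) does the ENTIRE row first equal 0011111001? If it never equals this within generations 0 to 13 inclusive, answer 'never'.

Answer: never

Derivation:
Gen 0: 0000100010
Gen 1 (rule 169): 1110001000
Gen 2 (rule 101): 0010101011
Gen 3 (rule 210): 0100000001
Gen 4 (rule 169): 0001111100
Gen 5 (rule 101): 1100000101
Gen 6 (rule 210): 0110001000
Gen 7 (rule 169): 0100100011
Gen 8 (rule 101): 0100101001
Gen 9 (rule 210): 1011000110
Gen 10 (rule 169): 0110010100
Gen 11 (rule 101): 0010011101
Gen 12 (rule 210): 0101101100
Gen 13 (rule 169): 0011011001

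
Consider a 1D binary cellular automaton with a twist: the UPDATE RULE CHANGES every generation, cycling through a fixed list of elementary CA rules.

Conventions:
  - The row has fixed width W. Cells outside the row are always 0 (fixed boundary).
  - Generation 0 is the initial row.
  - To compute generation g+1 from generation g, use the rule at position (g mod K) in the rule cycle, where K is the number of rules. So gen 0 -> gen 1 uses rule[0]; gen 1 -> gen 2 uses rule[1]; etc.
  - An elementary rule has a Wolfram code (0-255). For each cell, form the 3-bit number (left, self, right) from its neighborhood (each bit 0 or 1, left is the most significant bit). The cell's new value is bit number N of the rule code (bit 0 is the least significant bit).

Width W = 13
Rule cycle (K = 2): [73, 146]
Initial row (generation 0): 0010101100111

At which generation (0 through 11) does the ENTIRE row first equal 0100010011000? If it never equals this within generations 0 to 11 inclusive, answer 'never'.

Answer: 2

Derivation:
Gen 0: 0010101100111
Gen 1 (rule 73): 1000001100101
Gen 2 (rule 146): 0100010011000
Gen 3 (rule 73): 0001000011011
Gen 4 (rule 146): 0010100100000
Gen 5 (rule 73): 1000000001111
Gen 6 (rule 146): 0100000010110
Gen 7 (rule 73): 0001111000110
Gen 8 (rule 146): 0010110101001
Gen 9 (rule 73): 1000110000000
Gen 10 (rule 146): 0101001000000
Gen 11 (rule 73): 0000000011111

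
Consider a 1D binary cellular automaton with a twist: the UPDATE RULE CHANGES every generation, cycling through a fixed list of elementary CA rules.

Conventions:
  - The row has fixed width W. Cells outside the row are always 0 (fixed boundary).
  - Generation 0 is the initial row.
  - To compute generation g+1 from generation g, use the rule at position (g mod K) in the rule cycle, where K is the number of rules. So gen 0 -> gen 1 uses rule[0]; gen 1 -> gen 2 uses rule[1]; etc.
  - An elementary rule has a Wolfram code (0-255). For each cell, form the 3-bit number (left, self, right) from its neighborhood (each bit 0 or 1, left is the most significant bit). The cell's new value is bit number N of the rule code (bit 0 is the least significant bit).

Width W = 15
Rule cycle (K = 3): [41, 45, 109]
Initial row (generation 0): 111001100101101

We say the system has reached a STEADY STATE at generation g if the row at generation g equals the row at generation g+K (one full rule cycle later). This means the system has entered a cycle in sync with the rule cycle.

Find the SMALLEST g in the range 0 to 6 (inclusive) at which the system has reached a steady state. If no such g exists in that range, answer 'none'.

Gen 0: 111001100101101
Gen 1 (rule 41): 100001000011010
Gen 2 (rule 45): 101101011010110
Gen 3 (rule 109): 111111111111110
Gen 4 (rule 41): 100000000000000
Gen 5 (rule 45): 101111111111111
Gen 6 (rule 109): 111000000000001
Gen 7 (rule 41): 100011111111100
Gen 8 (rule 45): 101010000000001
Gen 9 (rule 109): 111110111111101

Answer: none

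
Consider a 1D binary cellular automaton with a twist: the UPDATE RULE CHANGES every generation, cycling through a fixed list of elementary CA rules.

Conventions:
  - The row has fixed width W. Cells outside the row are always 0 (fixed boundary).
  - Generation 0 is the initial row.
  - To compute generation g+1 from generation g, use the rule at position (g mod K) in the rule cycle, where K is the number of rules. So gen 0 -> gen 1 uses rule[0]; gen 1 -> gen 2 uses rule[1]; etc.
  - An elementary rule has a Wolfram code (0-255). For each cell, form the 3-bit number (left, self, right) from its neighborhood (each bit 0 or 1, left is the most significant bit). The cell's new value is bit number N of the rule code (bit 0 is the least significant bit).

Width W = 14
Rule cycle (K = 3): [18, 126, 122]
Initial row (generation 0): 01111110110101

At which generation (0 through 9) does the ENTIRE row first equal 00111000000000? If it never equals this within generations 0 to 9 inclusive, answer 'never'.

Gen 0: 01111110110101
Gen 1 (rule 18): 10000000000000
Gen 2 (rule 126): 11000000000000
Gen 3 (rule 122): 11100000000000
Gen 4 (rule 18): 00010000000000
Gen 5 (rule 126): 00111000000000
Gen 6 (rule 122): 01101100000000
Gen 7 (rule 18): 10000010000000
Gen 8 (rule 126): 11000111000000
Gen 9 (rule 122): 11101101100000

Answer: 5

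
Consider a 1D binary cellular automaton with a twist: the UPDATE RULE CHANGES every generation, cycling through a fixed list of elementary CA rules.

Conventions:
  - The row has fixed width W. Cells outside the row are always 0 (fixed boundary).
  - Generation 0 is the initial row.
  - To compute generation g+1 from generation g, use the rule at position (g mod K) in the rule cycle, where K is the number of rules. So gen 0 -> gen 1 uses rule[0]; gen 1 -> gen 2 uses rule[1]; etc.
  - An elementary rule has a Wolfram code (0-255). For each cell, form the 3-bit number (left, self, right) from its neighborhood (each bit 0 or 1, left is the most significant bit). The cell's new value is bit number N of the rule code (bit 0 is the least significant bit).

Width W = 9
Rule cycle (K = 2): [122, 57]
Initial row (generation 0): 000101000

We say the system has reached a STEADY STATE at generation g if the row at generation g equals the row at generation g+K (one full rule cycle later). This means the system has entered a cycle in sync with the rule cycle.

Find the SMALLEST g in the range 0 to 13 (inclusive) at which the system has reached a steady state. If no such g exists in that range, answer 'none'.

Gen 0: 000101000
Gen 1 (rule 122): 001010100
Gen 2 (rule 57): 100101011
Gen 3 (rule 122): 011010111
Gen 4 (rule 57): 010101100
Gen 5 (rule 122): 101011110
Gen 6 (rule 57): 010110001
Gen 7 (rule 122): 101111010
Gen 8 (rule 57): 011000101
Gen 9 (rule 122): 111101010
Gen 10 (rule 57): 100010101
Gen 11 (rule 122): 010101010
Gen 12 (rule 57): 001010101
Gen 13 (rule 122): 010101010
Gen 14 (rule 57): 001010101
Gen 15 (rule 122): 010101010

Answer: 11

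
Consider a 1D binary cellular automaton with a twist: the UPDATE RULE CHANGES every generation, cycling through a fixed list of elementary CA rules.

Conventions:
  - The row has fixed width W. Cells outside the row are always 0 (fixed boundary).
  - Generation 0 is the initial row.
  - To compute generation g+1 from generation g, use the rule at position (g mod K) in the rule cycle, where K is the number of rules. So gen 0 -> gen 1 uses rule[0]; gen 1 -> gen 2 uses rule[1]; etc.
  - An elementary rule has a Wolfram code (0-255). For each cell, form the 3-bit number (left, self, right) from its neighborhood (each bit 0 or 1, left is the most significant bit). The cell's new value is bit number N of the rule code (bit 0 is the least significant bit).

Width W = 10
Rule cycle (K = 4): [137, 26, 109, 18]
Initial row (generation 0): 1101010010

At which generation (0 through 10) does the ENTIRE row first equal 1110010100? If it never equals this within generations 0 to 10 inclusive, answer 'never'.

Answer: never

Derivation:
Gen 0: 1101010010
Gen 1 (rule 137): 1000000000
Gen 2 (rule 26): 0100000000
Gen 3 (rule 109): 0101111111
Gen 4 (rule 18): 1000000000
Gen 5 (rule 137): 0011111111
Gen 6 (rule 26): 0110000000
Gen 7 (rule 109): 0110111111
Gen 8 (rule 18): 1000000000
Gen 9 (rule 137): 0011111111
Gen 10 (rule 26): 0110000000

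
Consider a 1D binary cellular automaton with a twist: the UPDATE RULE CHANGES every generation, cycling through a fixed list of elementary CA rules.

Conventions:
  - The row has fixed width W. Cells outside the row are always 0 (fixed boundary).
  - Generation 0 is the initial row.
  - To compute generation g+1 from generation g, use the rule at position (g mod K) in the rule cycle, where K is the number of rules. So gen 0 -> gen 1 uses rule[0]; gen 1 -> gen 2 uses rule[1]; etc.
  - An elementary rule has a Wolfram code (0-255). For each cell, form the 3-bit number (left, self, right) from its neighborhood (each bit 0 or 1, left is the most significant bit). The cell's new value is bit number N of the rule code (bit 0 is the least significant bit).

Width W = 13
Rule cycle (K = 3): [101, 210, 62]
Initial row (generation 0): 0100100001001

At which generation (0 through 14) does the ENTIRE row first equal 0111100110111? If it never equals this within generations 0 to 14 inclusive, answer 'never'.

Answer: 12

Derivation:
Gen 0: 0100100001001
Gen 1 (rule 101): 0100101101001
Gen 2 (rule 210): 1011000100110
Gen 3 (rule 62): 1110101111101
Gen 4 (rule 101): 0011110000111
Gen 5 (rule 210): 0101111001011
Gen 6 (rule 62): 1111000111110
Gen 7 (rule 101): 0001010000010
Gen 8 (rule 210): 0010001000101
Gen 9 (rule 62): 0111011101111
Gen 10 (rule 101): 0001100110001
Gen 11 (rule 210): 0010111011010
Gen 12 (rule 62): 0111100110111
Gen 13 (rule 101): 0000100011001
Gen 14 (rule 210): 0001010101110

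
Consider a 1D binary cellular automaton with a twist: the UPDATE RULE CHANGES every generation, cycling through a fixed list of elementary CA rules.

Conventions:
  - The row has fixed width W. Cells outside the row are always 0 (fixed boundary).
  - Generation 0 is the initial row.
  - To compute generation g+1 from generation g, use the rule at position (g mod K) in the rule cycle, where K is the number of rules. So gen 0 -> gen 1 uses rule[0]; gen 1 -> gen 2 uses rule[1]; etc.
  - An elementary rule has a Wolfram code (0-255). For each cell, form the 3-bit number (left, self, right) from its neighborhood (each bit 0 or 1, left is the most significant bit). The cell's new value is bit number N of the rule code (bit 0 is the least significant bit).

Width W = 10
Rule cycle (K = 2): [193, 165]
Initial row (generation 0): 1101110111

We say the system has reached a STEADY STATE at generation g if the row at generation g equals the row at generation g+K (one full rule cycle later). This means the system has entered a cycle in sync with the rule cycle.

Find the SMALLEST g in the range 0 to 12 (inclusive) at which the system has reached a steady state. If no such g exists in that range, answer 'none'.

Answer: none

Derivation:
Gen 0: 1101110111
Gen 1 (rule 193): 0100110011
Gen 2 (rule 165): 0100000000
Gen 3 (rule 193): 0001111111
Gen 4 (rule 165): 1100111110
Gen 5 (rule 193): 0100011110
Gen 6 (rule 165): 0101001100
Gen 7 (rule 193): 0000000101
Gen 8 (rule 165): 1111110111
Gen 9 (rule 193): 0111110011
Gen 10 (rule 165): 0011100000
Gen 11 (rule 193): 1001101111
Gen 12 (rule 165): 1000010110
Gen 13 (rule 193): 0011000010
Gen 14 (rule 165): 1000011010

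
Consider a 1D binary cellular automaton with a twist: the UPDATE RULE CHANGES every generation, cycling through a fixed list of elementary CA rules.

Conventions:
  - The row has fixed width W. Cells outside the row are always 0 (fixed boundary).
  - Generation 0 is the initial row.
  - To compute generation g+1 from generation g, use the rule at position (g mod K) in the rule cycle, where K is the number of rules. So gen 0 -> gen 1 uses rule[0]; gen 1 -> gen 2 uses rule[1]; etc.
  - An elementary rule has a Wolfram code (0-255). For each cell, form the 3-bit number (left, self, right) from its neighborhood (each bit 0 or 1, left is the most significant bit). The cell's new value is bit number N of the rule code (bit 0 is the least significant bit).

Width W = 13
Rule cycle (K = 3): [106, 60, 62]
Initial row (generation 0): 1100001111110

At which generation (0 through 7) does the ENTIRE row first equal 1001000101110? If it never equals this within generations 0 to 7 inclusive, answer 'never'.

Answer: never

Derivation:
Gen 0: 1100001111110
Gen 1 (rule 106): 1100011000010
Gen 2 (rule 60): 1010010100011
Gen 3 (rule 62): 1111111110110
Gen 4 (rule 106): 1000000011110
Gen 5 (rule 60): 1100000010001
Gen 6 (rule 62): 1010000111011
Gen 7 (rule 106): 0100001101111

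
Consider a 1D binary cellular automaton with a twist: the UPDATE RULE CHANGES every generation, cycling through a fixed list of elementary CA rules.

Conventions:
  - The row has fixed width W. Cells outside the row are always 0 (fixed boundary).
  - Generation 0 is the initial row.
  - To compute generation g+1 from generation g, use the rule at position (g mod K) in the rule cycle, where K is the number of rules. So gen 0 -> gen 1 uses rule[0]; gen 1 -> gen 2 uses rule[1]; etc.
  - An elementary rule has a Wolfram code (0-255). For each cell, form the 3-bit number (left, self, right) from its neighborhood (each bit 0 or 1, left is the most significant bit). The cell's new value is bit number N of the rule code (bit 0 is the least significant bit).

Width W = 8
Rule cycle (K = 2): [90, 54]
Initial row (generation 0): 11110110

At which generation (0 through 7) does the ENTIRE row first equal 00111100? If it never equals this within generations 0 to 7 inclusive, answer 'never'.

Gen 0: 11110110
Gen 1 (rule 90): 10010111
Gen 2 (rule 54): 11111000
Gen 3 (rule 90): 10001100
Gen 4 (rule 54): 11010010
Gen 5 (rule 90): 11001101
Gen 6 (rule 54): 00110011
Gen 7 (rule 90): 01111111

Answer: never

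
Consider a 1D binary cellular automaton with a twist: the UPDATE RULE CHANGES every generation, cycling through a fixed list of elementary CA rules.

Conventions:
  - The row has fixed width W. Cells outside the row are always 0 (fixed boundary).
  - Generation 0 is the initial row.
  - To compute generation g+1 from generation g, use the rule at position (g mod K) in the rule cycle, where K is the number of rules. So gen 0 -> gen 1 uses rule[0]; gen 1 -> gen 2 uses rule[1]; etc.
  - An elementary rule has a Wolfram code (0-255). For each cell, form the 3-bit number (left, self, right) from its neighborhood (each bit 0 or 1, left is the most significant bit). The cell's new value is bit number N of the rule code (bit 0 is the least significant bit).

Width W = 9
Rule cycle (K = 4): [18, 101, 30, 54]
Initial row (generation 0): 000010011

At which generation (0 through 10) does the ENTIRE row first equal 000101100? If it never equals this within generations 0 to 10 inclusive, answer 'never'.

Answer: 1

Derivation:
Gen 0: 000010011
Gen 1 (rule 18): 000101100
Gen 2 (rule 101): 110110101
Gen 3 (rule 30): 100100101
Gen 4 (rule 54): 111111111
Gen 5 (rule 18): 000000000
Gen 6 (rule 101): 111111111
Gen 7 (rule 30): 100000000
Gen 8 (rule 54): 110000000
Gen 9 (rule 18): 001000000
Gen 10 (rule 101): 101011111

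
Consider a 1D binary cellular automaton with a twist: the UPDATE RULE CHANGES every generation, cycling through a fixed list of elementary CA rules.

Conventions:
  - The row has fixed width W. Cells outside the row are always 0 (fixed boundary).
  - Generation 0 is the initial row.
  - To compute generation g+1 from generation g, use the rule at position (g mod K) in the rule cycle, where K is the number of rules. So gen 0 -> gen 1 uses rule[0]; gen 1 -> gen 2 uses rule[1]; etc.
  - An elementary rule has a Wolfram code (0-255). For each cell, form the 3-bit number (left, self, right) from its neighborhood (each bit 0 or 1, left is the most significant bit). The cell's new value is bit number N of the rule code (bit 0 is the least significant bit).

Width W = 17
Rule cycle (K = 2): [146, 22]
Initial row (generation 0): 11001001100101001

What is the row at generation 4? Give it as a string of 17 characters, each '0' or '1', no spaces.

Answer: 10110111100101001

Derivation:
Gen 0: 11001001100101001
Gen 1 (rule 146): 00110110011000110
Gen 2 (rule 22): 01000001100101001
Gen 3 (rule 146): 10100010011000110
Gen 4 (rule 22): 10110111100101001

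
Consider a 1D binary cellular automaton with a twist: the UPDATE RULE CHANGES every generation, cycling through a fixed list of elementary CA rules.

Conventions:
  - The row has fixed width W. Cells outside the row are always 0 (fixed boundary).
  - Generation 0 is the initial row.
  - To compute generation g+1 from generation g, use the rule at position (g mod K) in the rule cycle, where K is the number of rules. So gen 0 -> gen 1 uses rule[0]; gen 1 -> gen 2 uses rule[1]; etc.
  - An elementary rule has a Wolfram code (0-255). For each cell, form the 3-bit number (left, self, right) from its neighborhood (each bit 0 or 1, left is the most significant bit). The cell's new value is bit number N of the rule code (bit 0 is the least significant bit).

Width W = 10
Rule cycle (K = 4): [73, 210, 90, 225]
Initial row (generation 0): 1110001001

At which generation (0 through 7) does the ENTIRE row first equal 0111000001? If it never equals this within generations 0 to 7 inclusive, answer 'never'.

Answer: never

Derivation:
Gen 0: 1110001001
Gen 1 (rule 73): 1010100000
Gen 2 (rule 210): 0000010000
Gen 3 (rule 90): 0000101000
Gen 4 (rule 225): 1110010011
Gen 5 (rule 73): 1010000011
Gen 6 (rule 210): 0001000101
Gen 7 (rule 90): 0010101000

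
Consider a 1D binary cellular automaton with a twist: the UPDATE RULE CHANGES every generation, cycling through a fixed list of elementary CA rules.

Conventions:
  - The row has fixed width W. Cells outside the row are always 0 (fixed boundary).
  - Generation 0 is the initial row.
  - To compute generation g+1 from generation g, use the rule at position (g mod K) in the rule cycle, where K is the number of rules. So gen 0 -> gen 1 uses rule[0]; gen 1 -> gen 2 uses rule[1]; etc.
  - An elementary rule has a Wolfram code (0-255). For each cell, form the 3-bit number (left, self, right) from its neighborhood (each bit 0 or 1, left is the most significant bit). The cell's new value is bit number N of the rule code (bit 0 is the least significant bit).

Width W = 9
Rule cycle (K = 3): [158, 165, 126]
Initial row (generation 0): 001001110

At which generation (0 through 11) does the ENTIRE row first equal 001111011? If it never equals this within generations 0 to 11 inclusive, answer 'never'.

Answer: 2

Derivation:
Gen 0: 001001110
Gen 1 (rule 158): 011111101
Gen 2 (rule 165): 001111011
Gen 3 (rule 126): 011001111
Gen 4 (rule 158): 110111110
Gen 5 (rule 165): 001011100
Gen 6 (rule 126): 011110110
Gen 7 (rule 158): 111100101
Gen 8 (rule 165): 011000111
Gen 9 (rule 126): 111101101
Gen 10 (rule 158): 111001001
Gen 11 (rule 165): 010001001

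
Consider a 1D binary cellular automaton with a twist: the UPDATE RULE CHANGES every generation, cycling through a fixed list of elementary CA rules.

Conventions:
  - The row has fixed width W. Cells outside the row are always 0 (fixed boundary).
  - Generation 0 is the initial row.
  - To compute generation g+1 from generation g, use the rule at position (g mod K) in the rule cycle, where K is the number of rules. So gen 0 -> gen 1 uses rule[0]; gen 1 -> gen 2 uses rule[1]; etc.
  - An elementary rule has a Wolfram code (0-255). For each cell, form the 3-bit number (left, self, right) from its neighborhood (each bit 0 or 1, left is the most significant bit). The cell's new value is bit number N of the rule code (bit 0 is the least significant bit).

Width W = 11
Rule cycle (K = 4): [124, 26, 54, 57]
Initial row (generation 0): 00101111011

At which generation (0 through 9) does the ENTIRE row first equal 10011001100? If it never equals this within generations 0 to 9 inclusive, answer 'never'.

Answer: never

Derivation:
Gen 0: 00101111011
Gen 1 (rule 124): 00111001111
Gen 2 (rule 26): 01100111000
Gen 3 (rule 54): 10011000100
Gen 4 (rule 57): 01010110011
Gen 5 (rule 124): 01111111011
Gen 6 (rule 26): 11000000010
Gen 7 (rule 54): 00100000111
Gen 8 (rule 57): 10011110100
Gen 9 (rule 124): 11010011110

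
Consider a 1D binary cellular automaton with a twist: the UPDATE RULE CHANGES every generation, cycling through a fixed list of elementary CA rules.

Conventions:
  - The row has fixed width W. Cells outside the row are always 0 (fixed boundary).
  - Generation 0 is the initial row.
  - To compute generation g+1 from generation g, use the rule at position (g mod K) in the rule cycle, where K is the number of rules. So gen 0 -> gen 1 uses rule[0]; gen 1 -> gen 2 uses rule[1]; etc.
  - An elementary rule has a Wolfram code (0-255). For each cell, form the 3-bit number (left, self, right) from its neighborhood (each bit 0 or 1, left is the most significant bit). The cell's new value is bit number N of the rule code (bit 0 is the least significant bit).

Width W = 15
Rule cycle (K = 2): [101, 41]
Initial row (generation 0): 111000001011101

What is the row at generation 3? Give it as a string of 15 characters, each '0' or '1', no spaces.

Gen 0: 111000001011101
Gen 1 (rule 101): 001011101100111
Gen 2 (rule 41): 100110011000100
Gen 3 (rule 101): 100010001010101

Answer: 100010001010101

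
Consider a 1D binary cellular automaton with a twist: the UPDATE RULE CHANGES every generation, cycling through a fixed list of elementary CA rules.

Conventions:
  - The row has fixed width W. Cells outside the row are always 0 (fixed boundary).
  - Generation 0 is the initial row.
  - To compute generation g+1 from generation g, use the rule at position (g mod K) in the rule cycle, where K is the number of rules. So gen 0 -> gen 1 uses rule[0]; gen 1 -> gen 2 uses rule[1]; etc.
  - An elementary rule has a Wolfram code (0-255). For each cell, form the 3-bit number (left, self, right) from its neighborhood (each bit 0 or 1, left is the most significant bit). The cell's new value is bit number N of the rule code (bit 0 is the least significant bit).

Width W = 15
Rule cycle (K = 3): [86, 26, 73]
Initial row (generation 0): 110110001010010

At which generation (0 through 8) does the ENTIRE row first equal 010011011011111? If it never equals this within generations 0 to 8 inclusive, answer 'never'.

Gen 0: 110110001010010
Gen 1 (rule 86): 010011011011111
Gen 2 (rule 26): 101110010010000
Gen 3 (rule 73): 001010000000111
Gen 4 (rule 86): 011011000001001
Gen 5 (rule 26): 110010100010110
Gen 6 (rule 73): 110000001000110
Gen 7 (rule 86): 011000011101011
Gen 8 (rule 26): 110100110000010

Answer: 1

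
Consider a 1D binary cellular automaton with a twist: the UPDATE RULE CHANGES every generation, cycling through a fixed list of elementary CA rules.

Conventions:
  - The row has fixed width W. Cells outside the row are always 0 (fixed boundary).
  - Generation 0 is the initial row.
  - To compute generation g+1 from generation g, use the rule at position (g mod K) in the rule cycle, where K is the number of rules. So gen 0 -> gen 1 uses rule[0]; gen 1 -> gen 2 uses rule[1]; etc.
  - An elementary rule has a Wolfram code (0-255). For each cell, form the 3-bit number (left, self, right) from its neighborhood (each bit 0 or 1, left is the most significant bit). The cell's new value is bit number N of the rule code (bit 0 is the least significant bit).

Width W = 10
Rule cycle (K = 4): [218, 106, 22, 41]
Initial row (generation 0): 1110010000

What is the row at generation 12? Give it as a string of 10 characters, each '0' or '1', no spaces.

Gen 0: 1110010000
Gen 1 (rule 218): 1111101000
Gen 2 (rule 106): 1000110000
Gen 3 (rule 22): 1101001000
Gen 4 (rule 41): 1010000011
Gen 5 (rule 218): 0001000111
Gen 6 (rule 106): 0010001101
Gen 7 (rule 22): 0111010001
Gen 8 (rule 41): 0100100100
Gen 9 (rule 218): 1011011010
Gen 10 (rule 106): 0111111100
Gen 11 (rule 22): 1000000010
Gen 12 (rule 41): 0011111000

Answer: 0011111000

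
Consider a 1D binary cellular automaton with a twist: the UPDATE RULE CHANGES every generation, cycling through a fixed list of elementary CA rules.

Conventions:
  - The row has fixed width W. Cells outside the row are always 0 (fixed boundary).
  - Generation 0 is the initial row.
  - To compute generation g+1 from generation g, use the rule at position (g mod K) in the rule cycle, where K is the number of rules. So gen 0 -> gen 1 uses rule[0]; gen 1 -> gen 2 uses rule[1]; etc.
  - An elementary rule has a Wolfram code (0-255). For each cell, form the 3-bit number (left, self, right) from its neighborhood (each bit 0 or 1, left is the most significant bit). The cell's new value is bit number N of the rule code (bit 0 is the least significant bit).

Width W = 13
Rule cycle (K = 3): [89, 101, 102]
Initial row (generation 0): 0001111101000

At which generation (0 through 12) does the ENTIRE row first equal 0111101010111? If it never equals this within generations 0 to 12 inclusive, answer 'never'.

Answer: 8

Derivation:
Gen 0: 0001111101000
Gen 1 (rule 89): 1101000100111
Gen 2 (rule 101): 0111010100001
Gen 3 (rule 102): 1001111100011
Gen 4 (rule 89): 0101000111011
Gen 5 (rule 101): 0111010001101
Gen 6 (rule 102): 1001110010111
Gen 7 (rule 89): 0101011000101
Gen 8 (rule 101): 0111101010111
Gen 9 (rule 102): 1000111111001
Gen 10 (rule 89): 0110100001100
Gen 11 (rule 101): 0011101100101
Gen 12 (rule 102): 0100110101111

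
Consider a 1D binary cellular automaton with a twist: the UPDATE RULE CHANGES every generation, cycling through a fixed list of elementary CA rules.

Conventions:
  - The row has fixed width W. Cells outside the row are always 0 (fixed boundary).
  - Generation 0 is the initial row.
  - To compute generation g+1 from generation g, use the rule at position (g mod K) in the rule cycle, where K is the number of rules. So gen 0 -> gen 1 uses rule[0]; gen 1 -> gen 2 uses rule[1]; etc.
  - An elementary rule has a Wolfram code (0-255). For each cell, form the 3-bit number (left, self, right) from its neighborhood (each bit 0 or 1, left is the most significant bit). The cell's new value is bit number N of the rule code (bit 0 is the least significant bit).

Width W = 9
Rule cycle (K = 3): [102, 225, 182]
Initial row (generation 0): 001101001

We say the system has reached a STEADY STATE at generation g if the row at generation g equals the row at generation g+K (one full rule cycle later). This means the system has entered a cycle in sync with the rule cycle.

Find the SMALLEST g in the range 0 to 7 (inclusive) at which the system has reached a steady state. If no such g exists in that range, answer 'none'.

Gen 0: 001101001
Gen 1 (rule 102): 010111011
Gen 2 (rule 225): 001011101
Gen 3 (rule 182): 011101011
Gen 4 (rule 102): 100111101
Gen 5 (rule 225): 000011110
Gen 6 (rule 182): 000101101
Gen 7 (rule 102): 001110111
Gen 8 (rule 225): 100111011
Gen 9 (rule 182): 111010100
Gen 10 (rule 102): 001111100

Answer: none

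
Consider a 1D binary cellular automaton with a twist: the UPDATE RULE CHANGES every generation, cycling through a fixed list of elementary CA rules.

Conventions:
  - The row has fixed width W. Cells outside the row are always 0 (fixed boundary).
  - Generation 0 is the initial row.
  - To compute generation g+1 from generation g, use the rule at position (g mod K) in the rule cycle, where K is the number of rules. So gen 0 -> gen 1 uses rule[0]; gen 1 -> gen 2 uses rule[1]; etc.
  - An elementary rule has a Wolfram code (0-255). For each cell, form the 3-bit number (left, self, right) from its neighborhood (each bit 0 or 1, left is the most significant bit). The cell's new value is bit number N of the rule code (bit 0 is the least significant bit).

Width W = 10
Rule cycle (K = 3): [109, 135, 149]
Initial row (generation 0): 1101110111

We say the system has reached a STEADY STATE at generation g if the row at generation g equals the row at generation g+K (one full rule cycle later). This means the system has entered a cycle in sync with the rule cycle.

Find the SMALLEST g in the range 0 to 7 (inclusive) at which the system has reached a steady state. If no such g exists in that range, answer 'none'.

Answer: none

Derivation:
Gen 0: 1101110111
Gen 1 (rule 109): 1111011101
Gen 2 (rule 135): 0110001001
Gen 3 (rule 149): 0001101101
Gen 4 (rule 109): 1101111111
Gen 5 (rule 135): 0000111110
Gen 6 (rule 149): 1110011101
Gen 7 (rule 109): 1010010111
Gen 8 (rule 135): 1010110010
Gen 9 (rule 149): 1010001011
Gen 10 (rule 109): 1110101111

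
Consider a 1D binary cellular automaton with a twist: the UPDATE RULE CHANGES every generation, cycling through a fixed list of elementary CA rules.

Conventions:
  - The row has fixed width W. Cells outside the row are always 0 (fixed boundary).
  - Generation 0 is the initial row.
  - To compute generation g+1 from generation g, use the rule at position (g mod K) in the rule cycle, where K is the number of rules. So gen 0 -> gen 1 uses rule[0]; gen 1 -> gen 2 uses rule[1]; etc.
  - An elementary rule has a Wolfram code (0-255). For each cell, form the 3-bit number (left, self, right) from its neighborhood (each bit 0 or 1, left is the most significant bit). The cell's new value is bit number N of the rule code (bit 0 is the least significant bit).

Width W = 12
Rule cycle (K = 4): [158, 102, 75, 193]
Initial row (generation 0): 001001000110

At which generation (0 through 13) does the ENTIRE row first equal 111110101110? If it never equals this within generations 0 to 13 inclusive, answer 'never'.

Gen 0: 001001000110
Gen 1 (rule 158): 011111101101
Gen 2 (rule 102): 100000110111
Gen 3 (rule 75): 001111110101
Gen 4 (rule 193): 100111110000
Gen 5 (rule 158): 111111101000
Gen 6 (rule 102): 000000111000
Gen 7 (rule 75): 111111101011
Gen 8 (rule 193): 011111100001
Gen 9 (rule 158): 111111010011
Gen 10 (rule 102): 000001110101
Gen 11 (rule 75): 111111010000
Gen 12 (rule 193): 011111000111
Gen 13 (rule 158): 111110101110

Answer: 13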